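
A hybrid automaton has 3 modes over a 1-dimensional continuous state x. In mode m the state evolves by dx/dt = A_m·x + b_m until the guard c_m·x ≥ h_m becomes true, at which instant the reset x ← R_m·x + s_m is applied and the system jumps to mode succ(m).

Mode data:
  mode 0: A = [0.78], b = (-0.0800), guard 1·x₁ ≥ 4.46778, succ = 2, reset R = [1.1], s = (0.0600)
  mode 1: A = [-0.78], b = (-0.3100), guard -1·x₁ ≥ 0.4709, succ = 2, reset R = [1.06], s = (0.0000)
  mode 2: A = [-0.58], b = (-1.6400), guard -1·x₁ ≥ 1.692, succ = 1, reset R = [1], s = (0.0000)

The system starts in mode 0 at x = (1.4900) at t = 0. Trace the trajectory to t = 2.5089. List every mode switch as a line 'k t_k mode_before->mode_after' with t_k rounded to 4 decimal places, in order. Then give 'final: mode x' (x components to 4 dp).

1 1.4695 0->2
final: 2 1.4421

Mode 0: guard c·x = 4.4678 hit at Δt = 1.4695 (t = 1.4695), x⁻ = (4.4678) → reset → x⁺ = (4.9746), jump to mode 2
Mode 2: flow for 1.0394 to horizon, guard not reached → x = (1.4421)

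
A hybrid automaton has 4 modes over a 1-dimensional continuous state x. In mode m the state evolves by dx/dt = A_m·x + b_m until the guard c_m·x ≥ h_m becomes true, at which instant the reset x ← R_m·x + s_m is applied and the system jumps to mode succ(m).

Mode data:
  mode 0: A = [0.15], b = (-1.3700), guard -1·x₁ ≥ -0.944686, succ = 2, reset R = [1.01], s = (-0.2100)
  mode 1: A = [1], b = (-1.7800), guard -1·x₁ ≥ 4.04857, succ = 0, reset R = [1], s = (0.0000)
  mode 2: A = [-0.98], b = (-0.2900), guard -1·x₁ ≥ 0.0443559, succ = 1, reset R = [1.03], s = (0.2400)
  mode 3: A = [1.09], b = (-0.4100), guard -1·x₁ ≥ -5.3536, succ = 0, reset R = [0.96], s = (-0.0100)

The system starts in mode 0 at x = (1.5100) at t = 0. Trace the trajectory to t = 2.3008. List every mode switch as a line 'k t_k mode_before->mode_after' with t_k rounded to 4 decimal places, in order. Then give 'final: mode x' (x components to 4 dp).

1 0.4769 0->2
2 1.9252 2->1
final: 1 -0.5285

Mode 0: guard c·x = -0.9447 hit at Δt = 0.4769 (t = 0.4769), x⁻ = (0.9447) → reset → x⁺ = (0.7441), jump to mode 2
Mode 2: guard c·x = 0.0444 hit at Δt = 1.4483 (t = 1.9252), x⁻ = (-0.0444) → reset → x⁺ = (0.1943), jump to mode 1
Mode 1: flow for 0.3756 to horizon, guard not reached → x = (-0.5285)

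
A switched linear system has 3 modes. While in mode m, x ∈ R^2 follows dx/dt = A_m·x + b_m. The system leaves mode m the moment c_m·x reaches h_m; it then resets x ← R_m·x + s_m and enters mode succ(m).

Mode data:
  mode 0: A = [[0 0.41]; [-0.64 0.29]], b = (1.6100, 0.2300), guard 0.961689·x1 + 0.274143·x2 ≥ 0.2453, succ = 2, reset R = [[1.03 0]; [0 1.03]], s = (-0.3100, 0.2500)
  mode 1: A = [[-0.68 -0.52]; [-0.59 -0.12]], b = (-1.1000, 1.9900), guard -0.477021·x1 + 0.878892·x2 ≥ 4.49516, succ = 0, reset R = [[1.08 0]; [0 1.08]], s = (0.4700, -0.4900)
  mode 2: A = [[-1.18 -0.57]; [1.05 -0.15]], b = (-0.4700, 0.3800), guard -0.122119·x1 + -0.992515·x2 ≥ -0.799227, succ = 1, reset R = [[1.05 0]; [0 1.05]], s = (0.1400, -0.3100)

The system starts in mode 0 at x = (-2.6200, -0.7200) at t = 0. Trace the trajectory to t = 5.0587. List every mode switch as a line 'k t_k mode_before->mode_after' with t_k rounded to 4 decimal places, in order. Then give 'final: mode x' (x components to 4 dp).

Mode 0: guard c·x = 0.2453 hit at Δt = 1.4680 (t = 1.4680), x⁻ = (-0.0594, 1.1030) → reset → x⁺ = (-0.3711, 1.3861), jump to mode 2
Mode 2: guard c·x = -0.7992 hit at Δt = 1.0438 (t = 2.5118), x⁻ = (-0.7741, 0.9005) → reset → x⁺ = (-0.6728, 0.6355), jump to mode 1
Mode 1: guard c·x = 4.4952 hit at Δt = 1.2633 (t = 3.7751), x⁻ = (-2.2861, 3.8738) → reset → x⁺ = (-1.9990, 3.6937), jump to mode 0
Mode 0: guard c·x = 0.2453 hit at Δt = 0.3038 (t = 4.0789), x⁻ = (-1.0035, 4.4151) → reset → x⁺ = (-1.3436, 4.7975), jump to mode 2
Mode 2: flow for 0.9798 to horizon, guard not reached → x = (-1.8953, 2.7940)

1 1.4680 0->2
2 2.5118 2->1
3 3.7751 1->0
4 4.0789 0->2
final: 2 -1.8953 2.7940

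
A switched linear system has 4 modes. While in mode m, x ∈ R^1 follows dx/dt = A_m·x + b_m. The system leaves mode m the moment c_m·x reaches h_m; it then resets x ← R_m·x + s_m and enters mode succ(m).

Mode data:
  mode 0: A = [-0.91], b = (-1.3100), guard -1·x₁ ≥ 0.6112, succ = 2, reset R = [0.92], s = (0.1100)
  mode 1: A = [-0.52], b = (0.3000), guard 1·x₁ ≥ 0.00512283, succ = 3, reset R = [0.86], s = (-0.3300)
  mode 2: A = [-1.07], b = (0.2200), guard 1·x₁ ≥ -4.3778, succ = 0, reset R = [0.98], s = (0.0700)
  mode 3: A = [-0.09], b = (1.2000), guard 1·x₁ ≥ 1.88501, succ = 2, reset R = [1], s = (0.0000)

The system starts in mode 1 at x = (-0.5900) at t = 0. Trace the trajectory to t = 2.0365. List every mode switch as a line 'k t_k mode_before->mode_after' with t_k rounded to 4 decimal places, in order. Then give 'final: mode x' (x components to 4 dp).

Mode 1: guard c·x = 0.0051 hit at Δt = 1.3718 (t = 1.3718), x⁻ = (0.0051) → reset → x⁺ = (-0.3256), jump to mode 3
Mode 3: flow for 0.6647 to horizon, guard not reached → x = (0.4676)

1 1.3718 1->3
final: 3 0.4676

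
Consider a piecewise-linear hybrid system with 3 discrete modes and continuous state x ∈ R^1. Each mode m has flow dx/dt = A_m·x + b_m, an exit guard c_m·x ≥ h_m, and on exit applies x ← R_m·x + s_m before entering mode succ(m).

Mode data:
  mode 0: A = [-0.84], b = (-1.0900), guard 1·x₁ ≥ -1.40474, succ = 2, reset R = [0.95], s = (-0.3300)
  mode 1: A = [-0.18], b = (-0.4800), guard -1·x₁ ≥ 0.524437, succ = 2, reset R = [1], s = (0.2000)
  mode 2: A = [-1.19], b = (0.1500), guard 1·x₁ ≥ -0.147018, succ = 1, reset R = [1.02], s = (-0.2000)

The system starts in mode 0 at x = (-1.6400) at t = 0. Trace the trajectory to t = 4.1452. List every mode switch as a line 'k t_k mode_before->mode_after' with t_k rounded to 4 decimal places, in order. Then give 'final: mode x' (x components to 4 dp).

Mode 0: guard c·x = -1.4047 hit at Δt = 1.3833 (t = 1.3833), x⁻ = (-1.4047) → reset → x⁺ = (-1.6645), jump to mode 2
Mode 2: guard c·x = -0.1470 hit at Δt = 1.5803 (t = 2.9636), x⁻ = (-0.1470) → reset → x⁺ = (-0.3500), jump to mode 1
Mode 1: guard c·x = 0.5244 hit at Δt = 0.4350 (t = 3.3986), x⁻ = (-0.5244) → reset → x⁺ = (-0.3244), jump to mode 2
Mode 2: guard c·x = -0.1470 hit at Δt = 0.4207 (t = 3.8193), x⁻ = (-0.1470) → reset → x⁺ = (-0.3500), jump to mode 1
Mode 1: flow for 0.3259 to horizon, guard not reached → x = (-0.4820)

1 1.3833 0->2
2 2.9636 2->1
3 3.3986 1->2
4 3.8193 2->1
final: 1 -0.4820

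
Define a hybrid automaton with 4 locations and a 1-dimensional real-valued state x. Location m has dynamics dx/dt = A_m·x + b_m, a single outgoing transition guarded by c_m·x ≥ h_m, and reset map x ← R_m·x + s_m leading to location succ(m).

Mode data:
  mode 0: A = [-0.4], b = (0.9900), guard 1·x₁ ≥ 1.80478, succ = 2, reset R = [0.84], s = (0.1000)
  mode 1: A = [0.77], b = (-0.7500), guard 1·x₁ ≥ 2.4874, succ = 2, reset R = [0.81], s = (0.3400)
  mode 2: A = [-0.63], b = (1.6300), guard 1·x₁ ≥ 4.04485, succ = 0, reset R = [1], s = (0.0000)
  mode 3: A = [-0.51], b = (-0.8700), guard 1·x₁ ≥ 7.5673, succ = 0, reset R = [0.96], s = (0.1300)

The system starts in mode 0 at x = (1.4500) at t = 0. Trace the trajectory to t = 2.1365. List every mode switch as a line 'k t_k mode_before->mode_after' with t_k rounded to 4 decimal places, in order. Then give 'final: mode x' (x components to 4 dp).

1 1.0621 0->2
final: 2 2.0937

Mode 0: guard c·x = 1.8048 hit at Δt = 1.0621 (t = 1.0621), x⁻ = (1.8048) → reset → x⁺ = (1.6160), jump to mode 2
Mode 2: flow for 1.0744 to horizon, guard not reached → x = (2.0937)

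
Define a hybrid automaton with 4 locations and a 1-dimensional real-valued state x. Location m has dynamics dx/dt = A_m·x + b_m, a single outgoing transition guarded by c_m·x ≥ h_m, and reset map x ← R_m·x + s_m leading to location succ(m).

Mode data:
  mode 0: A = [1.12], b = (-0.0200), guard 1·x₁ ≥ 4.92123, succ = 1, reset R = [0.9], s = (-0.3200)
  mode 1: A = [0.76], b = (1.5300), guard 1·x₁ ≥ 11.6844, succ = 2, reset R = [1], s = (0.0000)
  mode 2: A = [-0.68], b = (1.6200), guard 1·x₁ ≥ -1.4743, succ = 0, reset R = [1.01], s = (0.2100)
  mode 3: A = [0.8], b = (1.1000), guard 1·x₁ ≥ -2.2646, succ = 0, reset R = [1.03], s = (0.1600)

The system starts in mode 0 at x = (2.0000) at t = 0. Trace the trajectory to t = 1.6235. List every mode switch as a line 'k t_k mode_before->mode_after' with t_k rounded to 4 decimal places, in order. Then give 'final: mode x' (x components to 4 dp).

1 0.8087 0->1
final: 1 9.3591

Mode 0: guard c·x = 4.9212 hit at Δt = 0.8087 (t = 0.8087), x⁻ = (4.9212) → reset → x⁺ = (4.1091), jump to mode 1
Mode 1: flow for 0.8148 to horizon, guard not reached → x = (9.3591)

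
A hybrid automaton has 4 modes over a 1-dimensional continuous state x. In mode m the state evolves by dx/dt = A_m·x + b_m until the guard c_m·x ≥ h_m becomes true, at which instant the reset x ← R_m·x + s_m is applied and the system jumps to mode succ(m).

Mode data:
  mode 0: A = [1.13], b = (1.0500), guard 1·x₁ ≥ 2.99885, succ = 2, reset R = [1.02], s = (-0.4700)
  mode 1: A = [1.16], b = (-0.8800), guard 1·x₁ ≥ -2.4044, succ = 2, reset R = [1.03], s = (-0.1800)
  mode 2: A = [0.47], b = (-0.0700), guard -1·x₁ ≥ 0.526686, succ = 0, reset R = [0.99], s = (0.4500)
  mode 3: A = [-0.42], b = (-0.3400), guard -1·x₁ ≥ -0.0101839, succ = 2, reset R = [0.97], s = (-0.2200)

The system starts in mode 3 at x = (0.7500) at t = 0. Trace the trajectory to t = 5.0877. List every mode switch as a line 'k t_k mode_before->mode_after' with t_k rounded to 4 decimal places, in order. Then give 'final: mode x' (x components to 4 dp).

1 1.5314 3->2
2 2.8764 2->0
3 4.2229 0->2
final: 2 3.8124

Mode 3: guard c·x = -0.0102 hit at Δt = 1.5314 (t = 1.5314), x⁻ = (0.0102) → reset → x⁺ = (-0.2101), jump to mode 2
Mode 2: guard c·x = 0.5267 hit at Δt = 1.3450 (t = 2.8764), x⁻ = (-0.5267) → reset → x⁺ = (-0.0714), jump to mode 0
Mode 0: guard c·x = 2.9989 hit at Δt = 1.3465 (t = 4.2229), x⁻ = (2.9988) → reset → x⁺ = (2.5888), jump to mode 2
Mode 2: flow for 0.8648 to horizon, guard not reached → x = (3.8124)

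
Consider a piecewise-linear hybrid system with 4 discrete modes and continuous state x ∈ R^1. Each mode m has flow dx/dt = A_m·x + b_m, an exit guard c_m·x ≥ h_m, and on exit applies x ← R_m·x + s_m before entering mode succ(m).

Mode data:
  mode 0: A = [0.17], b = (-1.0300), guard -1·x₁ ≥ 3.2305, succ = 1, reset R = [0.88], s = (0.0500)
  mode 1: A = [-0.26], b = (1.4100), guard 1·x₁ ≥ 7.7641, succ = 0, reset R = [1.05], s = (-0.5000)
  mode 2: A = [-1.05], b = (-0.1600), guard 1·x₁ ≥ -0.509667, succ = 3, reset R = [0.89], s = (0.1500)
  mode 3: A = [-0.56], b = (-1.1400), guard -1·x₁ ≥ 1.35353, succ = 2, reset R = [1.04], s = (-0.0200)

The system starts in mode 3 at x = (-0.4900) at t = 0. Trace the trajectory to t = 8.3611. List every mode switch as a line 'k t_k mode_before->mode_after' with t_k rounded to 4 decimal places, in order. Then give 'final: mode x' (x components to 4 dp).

Mode 3: guard c·x = 1.3535 hit at Δt = 1.4606 (t = 1.4606), x⁻ = (-1.3535) → reset → x⁺ = (-1.4277), jump to mode 2
Mode 2: guard c·x = -0.5097 hit at Δt = 1.2118 (t = 2.6724), x⁻ = (-0.5097) → reset → x⁺ = (-0.3036), jump to mode 3
Mode 3: guard c·x = 1.3535 hit at Δt = 1.6639 (t = 4.3363), x⁻ = (-1.3535) → reset → x⁺ = (-1.4277), jump to mode 2
Mode 2: guard c·x = -0.5097 hit at Δt = 1.2118 (t = 5.5481), x⁻ = (-0.5097) → reset → x⁺ = (-0.3036), jump to mode 3
Mode 3: guard c·x = 1.3535 hit at Δt = 1.6639 (t = 7.2121), x⁻ = (-1.3535) → reset → x⁺ = (-1.4277), jump to mode 2
Mode 2: flow for 1.1490 to horizon, guard not reached → x = (-0.5340)

1 1.4606 3->2
2 2.6724 2->3
3 4.3363 3->2
4 5.5481 2->3
5 7.2121 3->2
final: 2 -0.5340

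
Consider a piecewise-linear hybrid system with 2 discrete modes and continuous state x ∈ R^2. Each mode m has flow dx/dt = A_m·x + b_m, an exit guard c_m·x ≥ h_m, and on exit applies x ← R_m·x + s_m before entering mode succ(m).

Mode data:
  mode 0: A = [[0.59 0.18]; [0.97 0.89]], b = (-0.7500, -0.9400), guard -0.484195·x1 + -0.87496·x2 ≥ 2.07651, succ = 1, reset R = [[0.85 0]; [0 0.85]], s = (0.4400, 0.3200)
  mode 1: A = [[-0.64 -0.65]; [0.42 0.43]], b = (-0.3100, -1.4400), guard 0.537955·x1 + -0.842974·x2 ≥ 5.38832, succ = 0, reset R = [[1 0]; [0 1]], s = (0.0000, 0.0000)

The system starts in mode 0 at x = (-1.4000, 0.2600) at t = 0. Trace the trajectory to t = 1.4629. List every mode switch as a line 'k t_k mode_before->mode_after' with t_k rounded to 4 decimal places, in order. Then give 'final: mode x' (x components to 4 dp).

1 0.4600 0->1
final: 1 -0.0327 -3.2397

Mode 0: guard c·x = 2.0765 hit at Δt = 0.4600 (t = 0.4600), x⁻ = (-2.2634, -1.1207) → reset → x⁺ = (-1.4839, -0.6326), jump to mode 1
Mode 1: flow for 1.0029 to horizon, guard not reached → x = (-0.0327, -3.2397)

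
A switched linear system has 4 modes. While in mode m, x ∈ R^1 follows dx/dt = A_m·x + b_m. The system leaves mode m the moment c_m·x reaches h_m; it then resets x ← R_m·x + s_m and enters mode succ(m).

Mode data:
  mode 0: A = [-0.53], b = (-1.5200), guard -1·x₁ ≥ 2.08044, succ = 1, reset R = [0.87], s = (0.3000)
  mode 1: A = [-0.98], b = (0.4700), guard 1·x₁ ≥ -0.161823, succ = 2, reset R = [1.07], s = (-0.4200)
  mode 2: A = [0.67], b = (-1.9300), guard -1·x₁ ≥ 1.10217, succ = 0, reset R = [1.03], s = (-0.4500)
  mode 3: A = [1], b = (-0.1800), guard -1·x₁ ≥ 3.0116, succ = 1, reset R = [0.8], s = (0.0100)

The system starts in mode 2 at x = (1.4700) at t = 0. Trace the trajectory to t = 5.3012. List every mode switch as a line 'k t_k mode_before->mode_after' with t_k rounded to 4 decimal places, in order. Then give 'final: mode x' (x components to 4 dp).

Mode 2: guard c·x = 1.1022 hit at Δt = 1.5492 (t = 1.5492), x⁻ = (-1.1022) → reset → x⁺ = (-1.5852), jump to mode 0
Mode 0: guard c·x = 2.0804 hit at Δt = 0.9205 (t = 2.4697), x⁻ = (-2.0804) → reset → x⁺ = (-1.5100), jump to mode 1
Mode 1: guard c·x = -0.1618 hit at Δt = 1.1551 (t = 3.6248), x⁻ = (-0.1618) → reset → x⁺ = (-0.5932), jump to mode 2
Mode 2: guard c·x = 1.1022 hit at Δt = 0.2041 (t = 3.8289), x⁻ = (-1.1022) → reset → x⁺ = (-1.5852), jump to mode 0
Mode 0: guard c·x = 2.0804 hit at Δt = 0.9205 (t = 4.7494), x⁻ = (-2.0804) → reset → x⁺ = (-1.5100), jump to mode 1
Mode 1: flow for 0.5518 to horizon, guard not reached → x = (-0.6790)

1 1.5492 2->0
2 2.4697 0->1
3 3.6248 1->2
4 3.8289 2->0
5 4.7494 0->1
final: 1 -0.6790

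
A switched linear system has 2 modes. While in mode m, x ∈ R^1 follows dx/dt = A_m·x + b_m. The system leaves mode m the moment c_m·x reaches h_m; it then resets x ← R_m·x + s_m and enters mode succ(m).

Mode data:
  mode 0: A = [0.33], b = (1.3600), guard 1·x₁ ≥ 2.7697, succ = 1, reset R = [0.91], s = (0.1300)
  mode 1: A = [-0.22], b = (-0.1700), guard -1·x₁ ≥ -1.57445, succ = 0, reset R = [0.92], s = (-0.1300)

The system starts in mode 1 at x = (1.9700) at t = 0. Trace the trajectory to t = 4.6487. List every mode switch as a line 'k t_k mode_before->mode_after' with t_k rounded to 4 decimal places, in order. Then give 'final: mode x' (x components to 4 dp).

Mode 1: guard c·x = -1.5744 hit at Δt = 0.7079 (t = 0.7079), x⁻ = (1.5744) → reset → x⁺ = (1.3185), jump to mode 0
Mode 0: guard c·x = 2.7697 hit at Δt = 0.7166 (t = 1.4245), x⁻ = (2.7697) → reset → x⁺ = (2.6504), jump to mode 1
Mode 1: guard c·x = -1.5744 hit at Δt = 1.7152 (t = 3.1397), x⁻ = (1.5744) → reset → x⁺ = (1.3185), jump to mode 0
Mode 0: guard c·x = 2.7697 hit at Δt = 0.7166 (t = 3.8563), x⁻ = (2.7697) → reset → x⁺ = (2.6504), jump to mode 1
Mode 1: flow for 0.7924 to horizon, guard not reached → x = (2.1028)

1 0.7079 1->0
2 1.4245 0->1
3 3.1397 1->0
4 3.8563 0->1
final: 1 2.1028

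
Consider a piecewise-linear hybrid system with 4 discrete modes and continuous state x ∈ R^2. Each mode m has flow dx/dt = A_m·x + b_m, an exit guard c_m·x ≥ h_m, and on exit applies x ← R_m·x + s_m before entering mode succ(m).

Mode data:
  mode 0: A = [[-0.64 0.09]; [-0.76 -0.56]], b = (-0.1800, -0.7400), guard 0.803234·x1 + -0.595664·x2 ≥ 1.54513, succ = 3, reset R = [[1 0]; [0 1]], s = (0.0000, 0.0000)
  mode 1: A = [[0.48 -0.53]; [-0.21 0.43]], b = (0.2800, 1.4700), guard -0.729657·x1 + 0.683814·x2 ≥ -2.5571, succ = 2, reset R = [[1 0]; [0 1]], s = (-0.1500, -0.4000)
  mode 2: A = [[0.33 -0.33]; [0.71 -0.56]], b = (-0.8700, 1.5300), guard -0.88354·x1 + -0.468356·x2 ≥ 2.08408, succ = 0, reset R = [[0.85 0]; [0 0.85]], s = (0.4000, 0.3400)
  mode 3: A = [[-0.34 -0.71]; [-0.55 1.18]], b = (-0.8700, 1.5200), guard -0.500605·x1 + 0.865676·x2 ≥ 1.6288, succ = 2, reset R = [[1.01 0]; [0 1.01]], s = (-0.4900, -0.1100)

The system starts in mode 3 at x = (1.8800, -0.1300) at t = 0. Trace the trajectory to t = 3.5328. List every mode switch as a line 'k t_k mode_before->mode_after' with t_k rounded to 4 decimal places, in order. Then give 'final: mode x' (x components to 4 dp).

1 1.2348 3->2
2 2.4624 2->0
final: 0 -1.1139 1.0171

Mode 3: guard c·x = 1.6288 hit at Δt = 1.2348 (t = 1.2348), x⁻ = (-0.0638, 1.8447) → reset → x⁺ = (-0.5544, 1.7531), jump to mode 2
Mode 2: guard c·x = 2.0841 hit at Δt = 1.2276 (t = 2.4624), x⁻ = (-2.9367, 1.0903) → reset → x⁺ = (-2.0962, 1.2667), jump to mode 0
Mode 0: flow for 1.0704 to horizon, guard not reached → x = (-1.1139, 1.0171)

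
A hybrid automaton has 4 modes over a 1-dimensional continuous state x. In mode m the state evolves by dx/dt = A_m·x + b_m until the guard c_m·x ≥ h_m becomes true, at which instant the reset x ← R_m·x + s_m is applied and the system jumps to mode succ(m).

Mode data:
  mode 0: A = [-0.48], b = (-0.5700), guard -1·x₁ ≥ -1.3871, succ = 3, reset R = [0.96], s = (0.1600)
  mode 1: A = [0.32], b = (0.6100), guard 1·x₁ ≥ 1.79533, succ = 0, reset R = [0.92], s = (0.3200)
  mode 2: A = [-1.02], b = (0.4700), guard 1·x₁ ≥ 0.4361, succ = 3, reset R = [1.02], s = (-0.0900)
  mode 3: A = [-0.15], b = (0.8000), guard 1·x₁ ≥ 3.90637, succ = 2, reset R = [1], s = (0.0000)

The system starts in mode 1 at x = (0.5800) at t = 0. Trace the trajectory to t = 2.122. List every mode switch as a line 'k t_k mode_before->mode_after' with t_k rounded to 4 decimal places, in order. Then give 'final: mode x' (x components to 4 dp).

1 1.2437 1->0
2 1.6700 0->3
final: 3 1.7434

Mode 1: guard c·x = 1.7953 hit at Δt = 1.2437 (t = 1.2437), x⁻ = (1.7953) → reset → x⁺ = (1.9717), jump to mode 0
Mode 0: guard c·x = -1.3871 hit at Δt = 0.4263 (t = 1.6700), x⁻ = (1.3871) → reset → x⁺ = (1.4916), jump to mode 3
Mode 3: flow for 0.4520 to horizon, guard not reached → x = (1.7434)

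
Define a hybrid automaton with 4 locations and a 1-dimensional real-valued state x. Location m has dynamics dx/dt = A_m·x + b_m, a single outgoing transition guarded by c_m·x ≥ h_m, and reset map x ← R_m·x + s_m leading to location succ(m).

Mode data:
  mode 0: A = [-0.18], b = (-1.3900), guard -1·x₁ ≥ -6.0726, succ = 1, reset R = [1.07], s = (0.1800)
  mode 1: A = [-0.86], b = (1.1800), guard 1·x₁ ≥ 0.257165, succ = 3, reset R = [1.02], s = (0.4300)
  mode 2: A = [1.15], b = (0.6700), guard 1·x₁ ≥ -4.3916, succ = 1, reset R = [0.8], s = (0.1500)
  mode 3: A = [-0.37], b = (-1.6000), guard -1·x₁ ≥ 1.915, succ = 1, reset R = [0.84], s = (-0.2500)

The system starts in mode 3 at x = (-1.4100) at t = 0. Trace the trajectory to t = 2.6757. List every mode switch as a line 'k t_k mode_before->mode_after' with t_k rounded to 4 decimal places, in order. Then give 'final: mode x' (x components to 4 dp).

Mode 3: guard c·x = 1.9150 hit at Δt = 0.5143 (t = 0.5143), x⁻ = (-1.9150) → reset → x⁺ = (-1.8586), jump to mode 1
Mode 1: guard c·x = 0.2572 hit at Δt = 1.2371 (t = 1.7514), x⁻ = (0.2572) → reset → x⁺ = (0.6923), jump to mode 3
Mode 3: flow for 0.9243 to horizon, guard not reached → x = (-0.7607)

1 0.5143 3->1
2 1.7514 1->3
final: 3 -0.7607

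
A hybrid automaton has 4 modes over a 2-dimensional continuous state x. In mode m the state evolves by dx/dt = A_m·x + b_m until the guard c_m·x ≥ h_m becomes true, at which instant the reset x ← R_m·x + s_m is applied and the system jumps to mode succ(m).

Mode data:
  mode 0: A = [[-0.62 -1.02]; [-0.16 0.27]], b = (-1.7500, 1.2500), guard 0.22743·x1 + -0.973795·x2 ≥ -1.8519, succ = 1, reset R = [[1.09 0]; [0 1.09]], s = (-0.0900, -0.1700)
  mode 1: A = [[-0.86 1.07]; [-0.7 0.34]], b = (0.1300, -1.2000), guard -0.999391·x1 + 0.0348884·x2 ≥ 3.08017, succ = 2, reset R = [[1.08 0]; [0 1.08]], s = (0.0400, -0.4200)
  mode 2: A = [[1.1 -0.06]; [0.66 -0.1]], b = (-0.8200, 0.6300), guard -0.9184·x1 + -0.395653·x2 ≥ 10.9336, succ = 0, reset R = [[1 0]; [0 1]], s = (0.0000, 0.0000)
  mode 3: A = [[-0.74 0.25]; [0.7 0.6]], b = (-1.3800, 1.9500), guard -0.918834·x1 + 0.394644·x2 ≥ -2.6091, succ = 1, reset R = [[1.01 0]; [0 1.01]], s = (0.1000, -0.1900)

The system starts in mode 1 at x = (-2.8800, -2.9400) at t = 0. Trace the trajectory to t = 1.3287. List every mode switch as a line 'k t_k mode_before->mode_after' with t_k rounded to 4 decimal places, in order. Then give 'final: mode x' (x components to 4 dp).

1 0.6977 1->2
final: 2 -7.3280 -5.1321

Mode 1: guard c·x = 3.0802 hit at Δt = 0.6977 (t = 0.6977), x⁻ = (-3.1867, -2.9969) → reset → x⁺ = (-3.4016, -3.6566), jump to mode 2
Mode 2: flow for 0.6310 to horizon, guard not reached → x = (-7.3280, -5.1321)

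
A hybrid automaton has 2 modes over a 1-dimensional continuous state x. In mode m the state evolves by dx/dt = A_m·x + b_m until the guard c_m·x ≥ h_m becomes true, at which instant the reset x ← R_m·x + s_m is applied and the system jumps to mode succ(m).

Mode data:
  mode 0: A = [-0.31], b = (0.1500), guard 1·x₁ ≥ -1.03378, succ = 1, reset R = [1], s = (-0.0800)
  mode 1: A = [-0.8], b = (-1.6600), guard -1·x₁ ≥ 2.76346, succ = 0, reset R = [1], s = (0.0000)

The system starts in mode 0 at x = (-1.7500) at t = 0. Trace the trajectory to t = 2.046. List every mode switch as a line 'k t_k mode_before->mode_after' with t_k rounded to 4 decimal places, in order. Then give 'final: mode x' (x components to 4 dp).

1 1.2470 0->1
final: 1 -1.5677

Mode 0: guard c·x = -1.0338 hit at Δt = 1.2470 (t = 1.2470), x⁻ = (-1.0338) → reset → x⁺ = (-1.1138), jump to mode 1
Mode 1: flow for 0.7990 to horizon, guard not reached → x = (-1.5677)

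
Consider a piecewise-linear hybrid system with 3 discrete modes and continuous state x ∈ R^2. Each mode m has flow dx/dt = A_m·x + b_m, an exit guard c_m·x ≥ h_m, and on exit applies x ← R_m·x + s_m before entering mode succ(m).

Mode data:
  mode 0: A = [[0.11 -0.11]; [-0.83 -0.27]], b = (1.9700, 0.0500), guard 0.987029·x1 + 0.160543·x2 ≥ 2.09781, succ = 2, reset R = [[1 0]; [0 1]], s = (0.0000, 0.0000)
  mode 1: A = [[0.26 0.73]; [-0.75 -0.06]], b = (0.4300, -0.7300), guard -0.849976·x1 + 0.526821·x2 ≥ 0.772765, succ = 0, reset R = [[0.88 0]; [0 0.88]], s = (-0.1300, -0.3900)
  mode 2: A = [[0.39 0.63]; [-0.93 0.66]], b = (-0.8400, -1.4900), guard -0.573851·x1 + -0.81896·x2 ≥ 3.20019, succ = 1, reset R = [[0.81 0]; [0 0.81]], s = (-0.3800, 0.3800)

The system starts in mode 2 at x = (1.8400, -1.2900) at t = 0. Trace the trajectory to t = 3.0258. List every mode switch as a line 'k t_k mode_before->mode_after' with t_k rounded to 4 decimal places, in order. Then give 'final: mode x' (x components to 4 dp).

Mode 2: guard c·x = 3.2002 hit at Δt = 0.6581 (t = 0.6581), x⁻ = (0.4875, -4.2492) → reset → x⁺ = (0.0149, -3.0619), jump to mode 1
Mode 1: guard c·x = 0.7728 hit at Δt = 1.2116 (t = 1.8697), x⁻ = (-2.5300, -2.6151) → reset → x⁺ = (-2.3564, -2.6913), jump to mode 0
Mode 0: flow for 1.1561 to horizon, guard not reached → x = (-0.0269, -0.9821)

1 0.6581 2->1
2 1.8697 1->0
final: 0 -0.0269 -0.9821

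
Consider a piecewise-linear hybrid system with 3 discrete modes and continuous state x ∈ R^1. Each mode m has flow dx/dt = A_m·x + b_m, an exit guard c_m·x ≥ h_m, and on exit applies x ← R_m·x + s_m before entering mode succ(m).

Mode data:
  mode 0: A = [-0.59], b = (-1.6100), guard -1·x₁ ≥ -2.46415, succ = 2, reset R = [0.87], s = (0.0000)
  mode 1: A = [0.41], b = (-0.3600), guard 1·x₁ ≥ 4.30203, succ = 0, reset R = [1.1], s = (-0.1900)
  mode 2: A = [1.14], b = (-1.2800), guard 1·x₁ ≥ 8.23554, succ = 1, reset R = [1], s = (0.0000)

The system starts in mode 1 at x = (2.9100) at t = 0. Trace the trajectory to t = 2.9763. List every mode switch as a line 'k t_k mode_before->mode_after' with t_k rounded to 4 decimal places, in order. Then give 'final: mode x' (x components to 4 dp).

1 1.2727 1->0
2 1.8432 0->2
final: 2 4.8383

Mode 1: guard c·x = 4.3020 hit at Δt = 1.2727 (t = 1.2727), x⁻ = (4.3020) → reset → x⁺ = (4.5422), jump to mode 0
Mode 0: guard c·x = -2.4642 hit at Δt = 0.5705 (t = 1.8432), x⁻ = (2.4642) → reset → x⁺ = (2.1438), jump to mode 2
Mode 2: flow for 1.1331 to horizon, guard not reached → x = (4.8383)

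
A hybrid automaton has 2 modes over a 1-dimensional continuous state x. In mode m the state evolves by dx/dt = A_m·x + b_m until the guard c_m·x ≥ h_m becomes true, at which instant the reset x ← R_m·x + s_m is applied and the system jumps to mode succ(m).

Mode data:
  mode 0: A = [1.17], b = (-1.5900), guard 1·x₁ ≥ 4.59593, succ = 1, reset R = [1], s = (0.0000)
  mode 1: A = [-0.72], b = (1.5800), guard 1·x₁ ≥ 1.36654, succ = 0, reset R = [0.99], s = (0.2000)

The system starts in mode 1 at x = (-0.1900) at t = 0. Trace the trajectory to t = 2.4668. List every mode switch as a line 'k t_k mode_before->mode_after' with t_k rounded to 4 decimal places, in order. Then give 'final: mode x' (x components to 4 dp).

1 1.4692 1->0
final: 0 1.9820

Mode 1: guard c·x = 1.3665 hit at Δt = 1.4692 (t = 1.4692), x⁻ = (1.3665) → reset → x⁺ = (1.5529), jump to mode 0
Mode 0: flow for 0.9976 to horizon, guard not reached → x = (1.9820)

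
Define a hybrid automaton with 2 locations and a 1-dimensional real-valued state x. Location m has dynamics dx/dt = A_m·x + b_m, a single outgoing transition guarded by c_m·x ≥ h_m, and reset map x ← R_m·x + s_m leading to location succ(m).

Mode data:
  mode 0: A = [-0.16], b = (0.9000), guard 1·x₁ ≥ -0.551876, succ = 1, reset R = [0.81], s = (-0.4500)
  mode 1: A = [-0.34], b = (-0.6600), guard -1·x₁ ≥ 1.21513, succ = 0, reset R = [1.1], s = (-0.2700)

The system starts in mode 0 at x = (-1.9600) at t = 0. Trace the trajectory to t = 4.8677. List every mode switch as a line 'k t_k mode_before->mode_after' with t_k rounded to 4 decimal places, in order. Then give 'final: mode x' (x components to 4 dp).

1 1.2835 0->1
2 2.3522 1->0
3 3.3375 0->1
4 4.4062 1->0
final: 0 -1.0919

Mode 0: guard c·x = -0.5519 hit at Δt = 1.2835 (t = 1.2835), x⁻ = (-0.5519) → reset → x⁺ = (-0.8970), jump to mode 1
Mode 1: guard c·x = 1.2151 hit at Δt = 1.0687 (t = 2.3522), x⁻ = (-1.2151) → reset → x⁺ = (-1.6066), jump to mode 0
Mode 0: guard c·x = -0.5519 hit at Δt = 0.9853 (t = 3.3375), x⁻ = (-0.5519) → reset → x⁺ = (-0.8970), jump to mode 1
Mode 1: guard c·x = 1.2151 hit at Δt = 1.0687 (t = 4.4062), x⁻ = (-1.2151) → reset → x⁺ = (-1.6066), jump to mode 0
Mode 0: flow for 0.4615 to horizon, guard not reached → x = (-1.0919)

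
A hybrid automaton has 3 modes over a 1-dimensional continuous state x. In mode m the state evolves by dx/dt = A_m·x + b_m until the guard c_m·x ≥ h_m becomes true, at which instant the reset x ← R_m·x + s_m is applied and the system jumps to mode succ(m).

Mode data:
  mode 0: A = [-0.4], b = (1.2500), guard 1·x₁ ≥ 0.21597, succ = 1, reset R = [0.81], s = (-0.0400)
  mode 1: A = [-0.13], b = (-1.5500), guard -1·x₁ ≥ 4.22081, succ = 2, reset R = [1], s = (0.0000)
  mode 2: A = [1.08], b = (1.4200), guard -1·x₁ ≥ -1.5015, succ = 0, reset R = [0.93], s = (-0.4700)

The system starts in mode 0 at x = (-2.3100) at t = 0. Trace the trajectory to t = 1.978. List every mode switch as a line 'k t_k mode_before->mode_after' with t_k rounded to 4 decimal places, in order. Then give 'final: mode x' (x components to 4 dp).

1 1.5626 0->1
final: 1 -0.4990

Mode 0: guard c·x = 0.2160 hit at Δt = 1.5626 (t = 1.5626), x⁻ = (0.2160) → reset → x⁺ = (0.1349), jump to mode 1
Mode 1: flow for 0.4154 to horizon, guard not reached → x = (-0.4990)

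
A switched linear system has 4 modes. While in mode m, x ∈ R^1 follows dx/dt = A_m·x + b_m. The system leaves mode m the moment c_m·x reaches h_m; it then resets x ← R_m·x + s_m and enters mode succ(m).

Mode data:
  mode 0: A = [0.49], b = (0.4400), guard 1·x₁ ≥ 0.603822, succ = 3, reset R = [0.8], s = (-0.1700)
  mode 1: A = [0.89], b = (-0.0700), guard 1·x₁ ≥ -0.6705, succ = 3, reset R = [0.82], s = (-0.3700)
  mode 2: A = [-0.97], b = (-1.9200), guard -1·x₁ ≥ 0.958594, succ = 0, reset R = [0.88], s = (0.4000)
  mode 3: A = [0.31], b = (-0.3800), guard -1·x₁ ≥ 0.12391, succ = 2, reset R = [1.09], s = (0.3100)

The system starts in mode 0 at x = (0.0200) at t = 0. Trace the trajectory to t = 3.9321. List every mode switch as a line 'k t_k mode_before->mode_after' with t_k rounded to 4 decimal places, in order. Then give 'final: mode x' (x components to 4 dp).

1 1.0046 0->3
2 2.2665 3->2
3 3.0365 2->0
final: 0 -0.1932

Mode 0: guard c·x = 0.6038 hit at Δt = 1.0046 (t = 1.0046), x⁻ = (0.6038) → reset → x⁺ = (0.3131), jump to mode 3
Mode 3: guard c·x = 0.1239 hit at Δt = 1.2619 (t = 2.2665), x⁻ = (-0.1239) → reset → x⁺ = (0.1749), jump to mode 2
Mode 2: guard c·x = 0.9586 hit at Δt = 0.7700 (t = 3.0365), x⁻ = (-0.9586) → reset → x⁺ = (-0.4436), jump to mode 0
Mode 0: flow for 0.8956 to horizon, guard not reached → x = (-0.1932)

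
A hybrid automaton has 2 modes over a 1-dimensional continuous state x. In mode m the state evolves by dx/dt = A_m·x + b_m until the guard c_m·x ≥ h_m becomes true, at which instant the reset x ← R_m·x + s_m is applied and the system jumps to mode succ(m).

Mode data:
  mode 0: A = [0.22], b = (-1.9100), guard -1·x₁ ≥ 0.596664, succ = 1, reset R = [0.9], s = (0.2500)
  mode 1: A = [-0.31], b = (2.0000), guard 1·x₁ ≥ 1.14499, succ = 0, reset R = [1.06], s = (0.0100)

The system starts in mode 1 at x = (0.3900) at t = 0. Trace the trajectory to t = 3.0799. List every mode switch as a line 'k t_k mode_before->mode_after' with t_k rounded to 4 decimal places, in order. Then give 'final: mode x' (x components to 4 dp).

Mode 1: guard c·x = 1.1450 hit at Δt = 0.4291 (t = 0.4291), x⁻ = (1.1450) → reset → x⁺ = (1.2237), jump to mode 0
Mode 0: guard c·x = 0.5967 hit at Δt = 0.9927 (t = 1.4218), x⁻ = (-0.5967) → reset → x⁺ = (-0.2870), jump to mode 1
Mode 1: guard c·x = 1.1450 hit at Δt = 0.7706 (t = 2.1924), x⁻ = (1.1450) → reset → x⁺ = (1.2237), jump to mode 0
Mode 0: flow for 0.8875 to horizon, guard not reached → x = (-0.3843)

1 0.4291 1->0
2 1.4218 0->1
3 2.1924 1->0
final: 0 -0.3843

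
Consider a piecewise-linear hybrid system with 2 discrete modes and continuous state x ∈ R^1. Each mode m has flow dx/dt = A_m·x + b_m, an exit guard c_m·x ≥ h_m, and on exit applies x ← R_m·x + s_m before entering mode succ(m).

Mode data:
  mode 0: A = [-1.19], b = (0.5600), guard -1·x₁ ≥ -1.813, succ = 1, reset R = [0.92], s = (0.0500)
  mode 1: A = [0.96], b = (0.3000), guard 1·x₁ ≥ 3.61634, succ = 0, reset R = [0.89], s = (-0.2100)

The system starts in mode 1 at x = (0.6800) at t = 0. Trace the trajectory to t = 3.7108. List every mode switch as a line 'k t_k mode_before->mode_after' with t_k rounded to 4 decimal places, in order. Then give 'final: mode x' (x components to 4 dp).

Mode 1: guard c·x = 3.6163 hit at Δt = 1.4332 (t = 1.4332), x⁻ = (3.6163) → reset → x⁺ = (3.0085), jump to mode 0
Mode 0: guard c·x = -1.8130 hit at Δt = 0.5352 (t = 1.9684), x⁻ = (1.8130) → reset → x⁺ = (1.7180), jump to mode 1
Mode 1: guard c·x = 3.6163 hit at Δt = 0.6876 (t = 2.6560), x⁻ = (3.6163) → reset → x⁺ = (3.0085), jump to mode 0
Mode 0: guard c·x = -1.8130 hit at Δt = 0.5352 (t = 3.1912), x⁻ = (1.8130) → reset → x⁺ = (1.7180), jump to mode 1
Mode 1: flow for 0.5196 to horizon, guard not reached → x = (3.0312)

1 1.4332 1->0
2 1.9684 0->1
3 2.6560 1->0
4 3.1912 0->1
final: 1 3.0312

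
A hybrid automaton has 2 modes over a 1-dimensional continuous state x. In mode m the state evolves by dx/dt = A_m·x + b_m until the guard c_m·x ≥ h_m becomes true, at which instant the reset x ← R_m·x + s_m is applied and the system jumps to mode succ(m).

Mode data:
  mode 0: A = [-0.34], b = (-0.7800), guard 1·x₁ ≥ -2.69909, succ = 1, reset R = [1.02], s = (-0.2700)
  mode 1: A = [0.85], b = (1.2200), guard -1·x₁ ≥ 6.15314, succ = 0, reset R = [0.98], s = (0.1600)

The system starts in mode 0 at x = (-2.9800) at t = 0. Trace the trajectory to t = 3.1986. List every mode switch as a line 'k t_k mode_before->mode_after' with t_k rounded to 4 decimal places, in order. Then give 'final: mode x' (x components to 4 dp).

Mode 0: guard c·x = -2.6991 hit at Δt = 1.5497 (t = 1.5497), x⁻ = (-2.6991) → reset → x⁺ = (-3.0231), jump to mode 1
Mode 1: guard c·x = 6.1531 hit at Δt = 1.2812 (t = 2.8309), x⁻ = (-6.1531) → reset → x⁺ = (-5.8701), jump to mode 0
Mode 0: flow for 0.3677 to horizon, guard not reached → x = (-5.4498)

1 1.5497 0->1
2 2.8309 1->0
final: 0 -5.4498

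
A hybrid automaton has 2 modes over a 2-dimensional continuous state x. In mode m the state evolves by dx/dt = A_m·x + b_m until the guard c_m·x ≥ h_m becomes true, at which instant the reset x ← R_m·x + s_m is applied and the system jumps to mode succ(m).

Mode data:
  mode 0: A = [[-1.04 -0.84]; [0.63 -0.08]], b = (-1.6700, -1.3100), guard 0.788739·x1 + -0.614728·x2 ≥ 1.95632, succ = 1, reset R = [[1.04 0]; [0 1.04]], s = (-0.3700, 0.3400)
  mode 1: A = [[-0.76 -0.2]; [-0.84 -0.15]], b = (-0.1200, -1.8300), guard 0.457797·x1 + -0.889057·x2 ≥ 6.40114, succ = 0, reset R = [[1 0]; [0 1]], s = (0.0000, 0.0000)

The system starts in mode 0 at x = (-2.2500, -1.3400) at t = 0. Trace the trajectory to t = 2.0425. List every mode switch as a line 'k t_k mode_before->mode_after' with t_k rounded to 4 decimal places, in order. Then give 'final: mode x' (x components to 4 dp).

Mode 0: guard c·x = 1.9563 hit at Δt = 1.1507 (t = 1.1507), x⁻ = (-0.2435, -3.4949) → reset → x⁺ = (-0.6233, -3.2947), jump to mode 1
Mode 1: flow for 0.8918 to horizon, guard not reached → x = (0.0970, -4.2491)

1 1.1507 0->1
final: 1 0.0970 -4.2491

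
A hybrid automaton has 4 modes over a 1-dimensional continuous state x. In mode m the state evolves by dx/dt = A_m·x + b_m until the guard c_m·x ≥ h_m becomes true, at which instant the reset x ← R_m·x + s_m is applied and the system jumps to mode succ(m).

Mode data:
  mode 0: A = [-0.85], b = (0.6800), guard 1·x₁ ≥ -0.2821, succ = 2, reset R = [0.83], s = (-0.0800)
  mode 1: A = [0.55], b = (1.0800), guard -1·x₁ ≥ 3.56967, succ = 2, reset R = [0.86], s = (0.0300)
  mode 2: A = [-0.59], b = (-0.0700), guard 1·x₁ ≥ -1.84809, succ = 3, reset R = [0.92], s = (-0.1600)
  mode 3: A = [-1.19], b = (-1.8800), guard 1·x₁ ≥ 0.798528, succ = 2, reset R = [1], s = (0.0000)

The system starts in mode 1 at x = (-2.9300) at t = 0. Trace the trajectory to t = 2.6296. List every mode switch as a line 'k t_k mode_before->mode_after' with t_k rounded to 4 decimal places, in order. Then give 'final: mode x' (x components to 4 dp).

1 0.9236 1->2
2 1.8121 2->3
final: 3 -1.6858

Mode 1: guard c·x = 3.5697 hit at Δt = 0.9236 (t = 0.9236), x⁻ = (-3.5697) → reset → x⁺ = (-3.0399), jump to mode 2
Mode 2: guard c·x = -1.8481 hit at Δt = 0.8885 (t = 1.8121), x⁻ = (-1.8481) → reset → x⁺ = (-1.8602), jump to mode 3
Mode 3: flow for 0.8175 to horizon, guard not reached → x = (-1.6858)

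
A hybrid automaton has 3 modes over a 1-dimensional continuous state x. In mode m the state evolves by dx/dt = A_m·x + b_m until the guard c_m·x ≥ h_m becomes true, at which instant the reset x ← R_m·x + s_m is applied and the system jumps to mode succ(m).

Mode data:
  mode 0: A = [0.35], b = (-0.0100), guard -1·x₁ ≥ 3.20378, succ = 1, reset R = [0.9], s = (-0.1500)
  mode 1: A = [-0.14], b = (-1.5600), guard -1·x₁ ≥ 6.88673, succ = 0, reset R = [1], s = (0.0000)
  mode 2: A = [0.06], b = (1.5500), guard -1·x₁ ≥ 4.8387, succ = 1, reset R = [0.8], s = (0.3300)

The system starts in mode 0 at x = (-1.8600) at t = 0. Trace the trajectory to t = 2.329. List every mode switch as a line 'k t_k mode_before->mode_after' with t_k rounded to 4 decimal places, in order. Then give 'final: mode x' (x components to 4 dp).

Mode 0: guard c·x = 3.2038 hit at Δt = 1.5354 (t = 1.5354), x⁻ = (-3.2038) → reset → x⁺ = (-3.0334), jump to mode 1
Mode 1: flow for 0.7936 to horizon, guard not reached → x = (-3.8861)

1 1.5354 0->1
final: 1 -3.8861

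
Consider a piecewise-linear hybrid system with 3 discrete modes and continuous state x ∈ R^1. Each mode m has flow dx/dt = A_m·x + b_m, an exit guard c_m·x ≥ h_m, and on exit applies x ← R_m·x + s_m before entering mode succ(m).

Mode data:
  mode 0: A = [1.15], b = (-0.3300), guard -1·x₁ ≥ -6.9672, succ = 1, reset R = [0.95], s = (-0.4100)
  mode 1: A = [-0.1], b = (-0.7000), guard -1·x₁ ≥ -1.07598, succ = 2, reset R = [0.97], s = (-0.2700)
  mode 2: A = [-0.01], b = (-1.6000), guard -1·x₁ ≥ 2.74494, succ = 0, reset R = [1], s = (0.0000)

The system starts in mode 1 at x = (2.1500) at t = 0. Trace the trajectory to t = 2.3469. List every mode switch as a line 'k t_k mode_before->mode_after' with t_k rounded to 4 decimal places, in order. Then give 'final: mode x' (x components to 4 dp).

Mode 1: guard c·x = -1.0760 hit at Δt = 1.2486 (t = 1.2486), x⁻ = (1.0760) → reset → x⁺ = (0.7737), jump to mode 2
Mode 2: flow for 1.0983 to horizon, guard not reached → x = (-0.9824)

1 1.2486 1->2
final: 2 -0.9824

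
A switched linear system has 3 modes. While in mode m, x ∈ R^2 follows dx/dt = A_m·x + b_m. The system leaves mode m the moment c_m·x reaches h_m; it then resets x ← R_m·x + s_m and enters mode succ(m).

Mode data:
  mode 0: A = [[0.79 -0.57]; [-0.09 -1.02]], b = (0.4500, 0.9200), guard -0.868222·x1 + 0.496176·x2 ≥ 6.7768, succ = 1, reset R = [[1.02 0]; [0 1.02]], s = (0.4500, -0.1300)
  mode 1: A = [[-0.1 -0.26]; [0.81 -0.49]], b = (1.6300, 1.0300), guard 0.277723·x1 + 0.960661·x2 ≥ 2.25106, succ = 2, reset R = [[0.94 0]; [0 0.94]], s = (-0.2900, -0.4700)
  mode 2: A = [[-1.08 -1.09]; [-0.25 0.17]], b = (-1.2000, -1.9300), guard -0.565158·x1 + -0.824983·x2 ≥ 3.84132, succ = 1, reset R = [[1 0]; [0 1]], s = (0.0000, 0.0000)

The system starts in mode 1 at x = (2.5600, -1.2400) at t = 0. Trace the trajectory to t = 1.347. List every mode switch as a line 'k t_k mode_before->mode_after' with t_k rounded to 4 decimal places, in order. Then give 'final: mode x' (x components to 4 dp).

Mode 1: guard c·x = 2.2511 hit at Δt = 0.7347 (t = 0.7347), x⁻ = (3.5169, 1.3265) → reset → x⁺ = (3.0159, 0.7769), jump to mode 2
Mode 2: flow for 0.6123 to horizon, guard not reached → x = (1.0410, -0.6829)

1 0.7347 1->2
final: 2 1.0410 -0.6829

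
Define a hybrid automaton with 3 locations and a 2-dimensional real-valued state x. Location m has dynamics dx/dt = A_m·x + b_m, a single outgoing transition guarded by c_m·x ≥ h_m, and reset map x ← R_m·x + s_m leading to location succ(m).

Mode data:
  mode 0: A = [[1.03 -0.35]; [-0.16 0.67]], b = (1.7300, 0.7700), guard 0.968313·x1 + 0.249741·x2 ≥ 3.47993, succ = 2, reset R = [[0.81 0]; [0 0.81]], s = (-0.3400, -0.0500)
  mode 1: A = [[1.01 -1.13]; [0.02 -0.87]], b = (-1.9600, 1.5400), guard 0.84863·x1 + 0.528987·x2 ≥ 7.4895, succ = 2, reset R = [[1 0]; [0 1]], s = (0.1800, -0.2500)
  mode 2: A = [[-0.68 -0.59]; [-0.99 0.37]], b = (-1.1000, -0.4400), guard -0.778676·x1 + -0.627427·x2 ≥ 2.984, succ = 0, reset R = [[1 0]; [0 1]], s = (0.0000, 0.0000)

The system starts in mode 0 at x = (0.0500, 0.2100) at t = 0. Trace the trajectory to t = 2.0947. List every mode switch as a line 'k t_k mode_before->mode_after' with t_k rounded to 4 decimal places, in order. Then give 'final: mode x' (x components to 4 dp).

Mode 0: guard c·x = 3.4799 hit at Δt = 1.1040 (t = 1.1040), x⁻ = (3.2363, 1.3860) → reset → x⁺ = (2.2814, 1.0727), jump to mode 2
Mode 2: flow for 0.9907 to horizon, guard not reached → x = (0.3030, -0.3695)

1 1.1040 0->2
final: 2 0.3030 -0.3695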